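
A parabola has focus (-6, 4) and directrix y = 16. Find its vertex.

The vertex is the midpoint between the focus and the directrix along the axis of symmetry.
Axis is vertical (directrix is horizontal). Vertex y-coordinate = (4 + 16)/2 = 10; x-coordinate = -6.

(-6, 10)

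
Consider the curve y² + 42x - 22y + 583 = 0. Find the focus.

Only y is squared. Complete the square in y: (y - 11)² = -42(x + 11).
Vertex (-11, 11); 4p = -42 so p = -21/2. Opens left.
Focus is p units from the vertex along the axis: (h + p, k).

(-43/2, 11)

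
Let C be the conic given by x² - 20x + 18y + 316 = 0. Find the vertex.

(10, -12)

Only x is squared. Complete the square in x: (x - 10)² = -18(y + 12).
Vertex (10, -12); 4p = -18 so p = -9/2. Opens down.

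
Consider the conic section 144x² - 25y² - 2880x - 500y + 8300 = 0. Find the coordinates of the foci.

(-3, -10) and (23, -10)

Rearranging, 144(x² - 20x) -25(y² + 20y) = -8300.
Complete the square: 144(x - 10)² -25(y + 10)² = -8300 + 14400 - 2500 = 3600
Dividing both sides by 3600: (x - 10)²/25 - (y + 10)²/144 = 1
Hyperbola, center (10, -10), transverse axis horizontal; a² = 25, b² = 144.
c² = a² + b² = 25 + 144 = 169, so c = 13.
Foci lie on the horizontal axis through the center: (h ± c, k).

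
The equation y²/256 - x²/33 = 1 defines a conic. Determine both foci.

(0, -17) and (0, 17)

Center (0, 0). The positive term is the y-term, so the transverse axis is vertical; a² = 256, b² = 33.
c² = a² + b² = 256 + 33 = 289, so c = 17.
Foci lie on the vertical axis through the center: (h, k ± c).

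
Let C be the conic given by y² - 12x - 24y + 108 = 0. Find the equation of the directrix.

x = -6

Only y is squared. Complete the square in y: (y - 12)² = 12(x + 3).
Vertex (-3, 12); 4p = 12 so p = 3. Opens right.
Directrix is the vertical line x = h − p = -3 − (3) = -6.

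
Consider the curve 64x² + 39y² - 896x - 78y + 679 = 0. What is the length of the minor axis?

64(x² - 14x) + 39(y² - 2y) = -679
Completing the square gives 64(x - 7)² + 39(y - 1)² = -679 + 3136 + 39 = 2496.
Divide through by 2496 to get (x - 7)²/39 + (y - 1)²/64 = 1.
Ellipse, center (7, 1), major axis vertical; a² = 64, b² = 39.
b² = 39 so b = √39; the minor axis has length 2b = 2√39.

2√39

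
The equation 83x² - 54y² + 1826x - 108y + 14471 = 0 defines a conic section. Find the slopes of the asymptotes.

Group the x- and y-terms: 83(x² + 22x) -54(y² + 2y) = -14471
Complete the square: 83(x + 11)² -54(y + 1)² = -14471 + 10043 - 54 = -4482
Divide through by -4482 to get (y + 1)²/83 - (x + 11)²/54 = 1.
Hyperbola, center (-11, -1), transverse axis vertical; a² = 83, b² = 54.
For a vertical hyperbola the asymptotes have slope ±a/b.
Here that is ±√83/3√6 = ±√498/18.

√498/18 and -√498/18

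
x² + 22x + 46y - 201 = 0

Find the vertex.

(-11, 7)

Only x is squared. Complete the square in x: (x + 11)² = -46(y - 7).
Vertex (-11, 7); 4p = -46 so p = -23/2. Opens down.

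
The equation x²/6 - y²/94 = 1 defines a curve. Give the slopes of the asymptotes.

√141/3 and -√141/3

Center (0, 0). The positive term is the x-term, so the transverse axis is horizontal; a² = 6, b² = 94.
For a horizontal hyperbola the asymptotes have slope ±b/a.
Here that is ±√94/√6 = ±√141/3.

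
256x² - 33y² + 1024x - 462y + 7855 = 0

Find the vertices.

(-2, -23) and (-2, 9)

256(x² + 4x) -33(y² + 14y) = -7855
Complete the square: 256(x + 2)² -33(y + 7)² = -7855 + 1024 - 1617 = -8448
Divide through by -8448 to get (y + 7)²/256 - (x + 2)²/33 = 1.
Hyperbola, center (-2, -7), transverse axis vertical; a² = 256, b² = 33.
a = 16. Vertices at (h, k ± a).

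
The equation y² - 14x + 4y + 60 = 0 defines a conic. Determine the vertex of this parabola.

Only y is squared. Complete the square in y: (y + 2)² = 14(x - 4).
Vertex (4, -2); 4p = 14 so p = 7/2. Opens right.

(4, -2)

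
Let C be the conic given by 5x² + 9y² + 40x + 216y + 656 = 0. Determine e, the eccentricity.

e = 2/3

5(x² + 8x) + 9(y² + 24y) = -656
Complete the square in x and y: 5(x + 4)² + 9(y + 12)² = -656 + 80 + 1296 = 720
Divide through by 720 to get (x + 4)²/144 + (y + 12)²/80 = 1.
Ellipse, center (-4, -12), major axis horizontal; a² = 144, b² = 80.
c² = a² - b² = 64, so c = 8.
e = c/a = 8/12 = 2/3.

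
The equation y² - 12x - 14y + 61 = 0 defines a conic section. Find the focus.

(4, 7)

Only y is squared. Complete the square in y: (y - 7)² = 12(x - 1).
Vertex (1, 7); 4p = 12 so p = 3. Opens right.
Focus is p units from the vertex along the axis: (h + p, k).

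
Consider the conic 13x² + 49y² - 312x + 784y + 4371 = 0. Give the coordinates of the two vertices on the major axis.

13(x² - 24x) + 49(y² + 16y) = -4371
Complete the square in x and y: 13(x - 12)² + 49(y + 8)² = -4371 + 1872 + 3136 = 637
Divide through by 637 to get (x - 12)²/49 + (y + 8)²/13 = 1.
Ellipse, center (12, -8), major axis horizontal; a² = 49, b² = 13.
a = 7. Vertices at (h ± a, k).

(5, -8) and (19, -8)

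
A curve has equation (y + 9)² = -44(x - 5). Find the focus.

Vertex (5, -9); 4p = -44 so p = -11. Opens left.
Focus is p units from the vertex along the axis: (h + p, k).

(-6, -9)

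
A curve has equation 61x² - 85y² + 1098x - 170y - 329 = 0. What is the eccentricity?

Group the x- and y-terms: 61(x² + 18x) -85(y² + 2y) = 329
61(x + 9)² -85(y + 1)² = 329 + 4941 - 85 = 5185
Divide through by 5185 to get (x + 9)²/85 - (y + 1)²/61 = 1.
Hyperbola, center (-9, -1), transverse axis horizontal; a² = 85, b² = 61.
c² = a² + b² = 146, so c = √146.
e = c/a = √146/√85 = √12410/85.

e = √12410/85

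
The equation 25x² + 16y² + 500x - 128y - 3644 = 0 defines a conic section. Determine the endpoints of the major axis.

Collect terms: 25(x² + 20x) + 16(y² - 8y) = 3644
Complete the square: 25(x + 10)² + 16(y - 4)² = 3644 + 2500 + 256 = 6400
Dividing both sides by 6400: (x + 10)²/256 + (y - 4)²/400 = 1
Ellipse, center (-10, 4), major axis vertical; a² = 400, b² = 256.
a = 20. Vertices at (h, k ± a).

(-10, -16) and (-10, 24)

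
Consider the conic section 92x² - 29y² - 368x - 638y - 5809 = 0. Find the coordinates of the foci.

(-9, -11) and (13, -11)

Rearranging, 92(x² - 4x) -29(y² + 22y) = 5809.
Completing the square gives 92(x - 2)² -29(y + 11)² = 5809 + 368 - 3509 = 2668.
Divide through by 2668 to get (x - 2)²/29 - (y + 11)²/92 = 1.
Hyperbola, center (2, -11), transverse axis horizontal; a² = 29, b² = 92.
c² = a² + b² = 29 + 92 = 121, so c = 11.
Foci lie on the horizontal axis through the center: (h ± c, k).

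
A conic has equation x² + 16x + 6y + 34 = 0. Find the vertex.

(-8, 5)

Only x is squared. Complete the square in x: (x + 8)² = -6(y - 5).
Vertex (-8, 5); 4p = -6 so p = -3/2. Opens down.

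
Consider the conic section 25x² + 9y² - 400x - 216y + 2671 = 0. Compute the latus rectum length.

18/5

Group the x- and y-terms: 25(x² - 16x) + 9(y² - 24y) = -2671
Completing the square gives 25(x - 8)² + 9(y - 12)² = -2671 + 1600 + 1296 = 225.
Divide through by 225 to get (x - 8)²/9 + (y - 12)²/25 = 1.
Ellipse, center (8, 12), major axis vertical; a² = 25, b² = 9.
Latus rectum length = 2b²/a = 2·9/5 = 18/5.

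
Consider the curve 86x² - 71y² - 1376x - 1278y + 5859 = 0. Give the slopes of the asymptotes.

Group the x- and y-terms: 86(x² - 16x) -71(y² + 18y) = -5859
Complete the square: 86(x - 8)² -71(y + 9)² = -5859 + 5504 - 5751 = -6106
Divide by -6106: (y + 9)²/86 - (x - 8)²/71 = 1
Hyperbola, center (8, -9), transverse axis vertical; a² = 86, b² = 71.
For a vertical hyperbola the asymptotes have slope ±a/b.
Here that is ±√86/√71 = ±√6106/71.

√6106/71 and -√6106/71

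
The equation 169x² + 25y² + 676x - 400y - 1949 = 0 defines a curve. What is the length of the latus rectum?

50/13

Group the x- and y-terms: 169(x² + 4x) + 25(y² - 16y) = 1949
169(x + 2)² + 25(y - 8)² = 1949 + 676 + 1600 = 4225
Divide through by 4225 to get (x + 2)²/25 + (y - 8)²/169 = 1.
Ellipse, center (-2, 8), major axis vertical; a² = 169, b² = 25.
Latus rectum length = 2b²/a = 2·25/13 = 50/13.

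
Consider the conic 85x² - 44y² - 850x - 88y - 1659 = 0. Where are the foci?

(5 - √129, -1) and (5 + √129, -1)

Rearranging, 85(x² - 10x) -44(y² + 2y) = 1659.
Complete the square in x and y: 85(x - 5)² -44(y + 1)² = 1659 + 2125 - 44 = 3740
Divide by 3740: (x - 5)²/44 - (y + 1)²/85 = 1
Hyperbola, center (5, -1), transverse axis horizontal; a² = 44, b² = 85.
c² = a² + b² = 44 + 85 = 129, so c = √129.
Foci lie on the horizontal axis through the center: (h ± c, k).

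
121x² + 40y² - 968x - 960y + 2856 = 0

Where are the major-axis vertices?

Group the x- and y-terms: 121(x² - 8x) + 40(y² - 24y) = -2856
Complete the square in x and y: 121(x - 4)² + 40(y - 12)² = -2856 + 1936 + 5760 = 4840
Divide through by 4840 to get (x - 4)²/40 + (y - 12)²/121 = 1.
Ellipse, center (4, 12), major axis vertical; a² = 121, b² = 40.
a = 11. Vertices at (h, k ± a).

(4, 1) and (4, 23)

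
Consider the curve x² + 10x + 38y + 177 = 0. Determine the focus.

(-5, -27/2)

Only x is squared. Complete the square in x: (x + 5)² = -38(y + 4).
Vertex (-5, -4); 4p = -38 so p = -19/2. Opens down.
Focus is p units from the vertex along the axis: (h, k + p).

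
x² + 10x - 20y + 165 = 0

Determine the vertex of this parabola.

(-5, 7)

Only x is squared. Complete the square in x: (x + 5)² = 20(y - 7).
Vertex (-5, 7); 4p = 20 so p = 5. Opens up.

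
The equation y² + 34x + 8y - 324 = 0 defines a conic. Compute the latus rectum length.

34

Only y is squared. Complete the square in y: (y + 4)² = -34(x - 10).
Vertex (10, -4); 4p = -34 so p = -17/2. Opens left.
Latus rectum length = |4p| = 34.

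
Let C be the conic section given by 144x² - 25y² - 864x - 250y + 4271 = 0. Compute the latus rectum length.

25/6

Collect terms: 144(x² - 6x) -25(y² + 10y) = -4271
Complete the square in x and y: 144(x - 3)² -25(y + 5)² = -4271 + 1296 - 625 = -3600
Divide by -3600: (y + 5)²/144 - (x - 3)²/25 = 1
Hyperbola, center (3, -5), transverse axis vertical; a² = 144, b² = 25.
Latus rectum length = 2b²/a = 2·25/12 = 25/6.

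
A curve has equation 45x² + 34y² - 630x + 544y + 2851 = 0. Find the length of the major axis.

6√5

Group: 45(x² - 14x) + 34(y² + 16y) = -2851
Complete the square: 45(x - 7)² + 34(y + 8)² = -2851 + 2205 + 2176 = 1530
Divide by 1530: (x - 7)²/34 + (y + 8)²/45 = 1
Ellipse, center (7, -8), major axis vertical; a² = 45, b² = 34.
a² = 45 so a = 3√5; the major axis has length 2a = 6√5.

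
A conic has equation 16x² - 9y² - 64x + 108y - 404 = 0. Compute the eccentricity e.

16(x² - 4x) -9(y² - 12y) = 404
Completing the square gives 16(x - 2)² -9(y - 6)² = 404 + 64 - 324 = 144.
Divide through by 144 to get (x - 2)²/9 - (y - 6)²/16 = 1.
Hyperbola, center (2, 6), transverse axis horizontal; a² = 9, b² = 16.
c² = a² + b² = 25, so c = 5.
e = c/a = 5/3.

e = 5/3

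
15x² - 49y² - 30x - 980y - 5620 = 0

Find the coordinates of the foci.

(-7, -10) and (9, -10)

Group the x- and y-terms: 15(x² - 2x) -49(y² + 20y) = 5620
Complete the square: 15(x - 1)² -49(y + 10)² = 5620 + 15 - 4900 = 735
Divide by 735: (x - 1)²/49 - (y + 10)²/15 = 1
Hyperbola, center (1, -10), transverse axis horizontal; a² = 49, b² = 15.
c² = a² + b² = 49 + 15 = 64, so c = 8.
Foci lie on the horizontal axis through the center: (h ± c, k).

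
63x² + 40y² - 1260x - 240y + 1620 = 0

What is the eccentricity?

Rearranging, 63(x² - 20x) + 40(y² - 6y) = -1620.
Completing the square gives 63(x - 10)² + 40(y - 3)² = -1620 + 6300 + 360 = 5040.
Dividing both sides by 5040: (x - 10)²/80 + (y - 3)²/126 = 1
Ellipse, center (10, 3), major axis vertical; a² = 126, b² = 80.
c² = a² - b² = 46, so c = √46.
e = c/a = √46/3√14 = √161/21.

e = √161/21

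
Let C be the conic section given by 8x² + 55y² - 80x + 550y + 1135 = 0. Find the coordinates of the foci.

(5 - √47, -5) and (5 + √47, -5)

Group the x- and y-terms: 8(x² - 10x) + 55(y² + 10y) = -1135
Complete the square: 8(x - 5)² + 55(y + 5)² = -1135 + 200 + 1375 = 440
Divide by 440: (x - 5)²/55 + (y + 5)²/8 = 1
Ellipse, center (5, -5), major axis horizontal; a² = 55, b² = 8.
c² = a² - b² = 55 - 8 = 47, so c = √47.
Foci lie on the horizontal axis through the center: (h ± c, k).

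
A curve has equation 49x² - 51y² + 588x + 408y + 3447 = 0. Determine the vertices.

Collect terms: 49(x² + 12x) -51(y² - 8y) = -3447
49(x + 6)² -51(y - 4)² = -3447 + 1764 - 816 = -2499
Divide by -2499: (y - 4)²/49 - (x + 6)²/51 = 1
Hyperbola, center (-6, 4), transverse axis vertical; a² = 49, b² = 51.
a = 7. Vertices at (h, k ± a).

(-6, -3) and (-6, 11)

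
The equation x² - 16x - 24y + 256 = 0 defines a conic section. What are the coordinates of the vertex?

Only x is squared. Complete the square in x: (x - 8)² = 24(y - 8).
Vertex (8, 8); 4p = 24 so p = 6. Opens up.

(8, 8)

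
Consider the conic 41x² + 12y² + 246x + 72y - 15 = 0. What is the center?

Group the x- and y-terms: 41(x² + 6x) + 12(y² + 6y) = 15
Complete the square: 41(x + 3)² + 12(y + 3)² = 15 + 369 + 108 = 492
Dividing both sides by 492: (x + 3)²/12 + (y + 3)²/41 = 1
Ellipse with center (-3, -3).

(-3, -3)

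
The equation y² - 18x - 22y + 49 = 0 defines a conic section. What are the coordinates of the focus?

Only y is squared. Complete the square in y: (y - 11)² = 18(x + 4).
Vertex (-4, 11); 4p = 18 so p = 9/2. Opens right.
Focus is p units from the vertex along the axis: (h + p, k).

(1/2, 11)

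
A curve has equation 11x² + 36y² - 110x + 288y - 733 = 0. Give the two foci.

(-5, -4) and (15, -4)

11(x² - 10x) + 36(y² + 8y) = 733
11(x - 5)² + 36(y + 4)² = 733 + 275 + 576 = 1584
Divide through by 1584 to get (x - 5)²/144 + (y + 4)²/44 = 1.
Ellipse, center (5, -4), major axis horizontal; a² = 144, b² = 44.
c² = a² - b² = 144 - 44 = 100, so c = 10.
Foci lie on the horizontal axis through the center: (h ± c, k).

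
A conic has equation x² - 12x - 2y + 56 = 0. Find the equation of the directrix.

y = 19/2

Only x is squared. Complete the square in x: (x - 6)² = 2(y - 10).
Vertex (6, 10); 4p = 2 so p = 1/2. Opens up.
Directrix is the horizontal line y = k − p = 10 − (1/2) = 19/2.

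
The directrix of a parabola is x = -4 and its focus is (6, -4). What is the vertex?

(1, -4)

The vertex is the midpoint between the focus and the directrix along the axis of symmetry.
Axis is horizontal (directrix is vertical). Vertex x-coordinate = (6 + (-4))/2 = 1; y-coordinate = -4.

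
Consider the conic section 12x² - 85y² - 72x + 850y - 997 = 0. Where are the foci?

12(x² - 6x) -85(y² - 10y) = 997
Completing the square gives 12(x - 3)² -85(y - 5)² = 997 + 108 - 2125 = -1020.
Dividing both sides by -1020: (y - 5)²/12 - (x - 3)²/85 = 1
Hyperbola, center (3, 5), transverse axis vertical; a² = 12, b² = 85.
c² = a² + b² = 12 + 85 = 97, so c = √97.
Foci lie on the vertical axis through the center: (h, k ± c).

(3, 5 - √97) and (3, 5 + √97)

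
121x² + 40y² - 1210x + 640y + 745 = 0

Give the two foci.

Rearranging, 121(x² - 10x) + 40(y² + 16y) = -745.
Complete the square in x and y: 121(x - 5)² + 40(y + 8)² = -745 + 3025 + 2560 = 4840
Divide through by 4840 to get (x - 5)²/40 + (y + 8)²/121 = 1.
Ellipse, center (5, -8), major axis vertical; a² = 121, b² = 40.
c² = a² - b² = 121 - 40 = 81, so c = 9.
Foci lie on the vertical axis through the center: (h, k ± c).

(5, -17) and (5, 1)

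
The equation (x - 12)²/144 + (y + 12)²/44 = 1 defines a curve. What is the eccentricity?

Center (12, -12). The larger denominator 144 sits under the x-term, so the major axis is horizontal; a² = 144, b² = 44.
c² = a² - b² = 100, so c = 10.
e = c/a = 10/12 = 5/6.

e = 5/6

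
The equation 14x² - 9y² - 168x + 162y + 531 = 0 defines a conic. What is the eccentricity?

e = √322/14

Rearranging, 14(x² - 12x) -9(y² - 18y) = -531.
Complete the square: 14(x - 6)² -9(y - 9)² = -531 + 504 - 729 = -756
Dividing both sides by -756: (y - 9)²/84 - (x - 6)²/54 = 1
Hyperbola, center (6, 9), transverse axis vertical; a² = 84, b² = 54.
c² = a² + b² = 138, so c = √138.
e = c/a = √138/2√21 = √322/14.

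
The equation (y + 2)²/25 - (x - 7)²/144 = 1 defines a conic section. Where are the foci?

(7, -15) and (7, 11)

Center (7, -2). The positive term is the y-term, so the transverse axis is vertical; a² = 25, b² = 144.
c² = a² + b² = 25 + 144 = 169, so c = 13.
Foci lie on the vertical axis through the center: (h, k ± c).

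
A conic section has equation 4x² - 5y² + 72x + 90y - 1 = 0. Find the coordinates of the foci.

(-9, 3) and (-9, 15)

Collect terms: 4(x² + 18x) -5(y² - 18y) = 1
Complete the square in x and y: 4(x + 9)² -5(y - 9)² = 1 + 324 - 405 = -80
Divide by -80: (y - 9)²/16 - (x + 9)²/20 = 1
Hyperbola, center (-9, 9), transverse axis vertical; a² = 16, b² = 20.
c² = a² + b² = 16 + 20 = 36, so c = 6.
Foci lie on the vertical axis through the center: (h, k ± c).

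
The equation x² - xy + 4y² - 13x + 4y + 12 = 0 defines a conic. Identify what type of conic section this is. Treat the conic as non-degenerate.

A = 1, B = -1, C = 4.
Discriminant B² − 4AC = (-1)² − 4·1·4 = -15.
B² − 4AC < 0 ⇒ ellipse.

ellipse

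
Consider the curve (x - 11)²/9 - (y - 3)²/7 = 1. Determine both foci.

(7, 3) and (15, 3)

Center (11, 3). The positive term is the x-term, so the transverse axis is horizontal; a² = 9, b² = 7.
c² = a² + b² = 9 + 7 = 16, so c = 4.
Foci lie on the horizontal axis through the center: (h ± c, k).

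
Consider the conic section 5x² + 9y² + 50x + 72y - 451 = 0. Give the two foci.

(-13, -4) and (3, -4)

Rearranging, 5(x² + 10x) + 9(y² + 8y) = 451.
Complete the square: 5(x + 5)² + 9(y + 4)² = 451 + 125 + 144 = 720
Divide through by 720 to get (x + 5)²/144 + (y + 4)²/80 = 1.
Ellipse, center (-5, -4), major axis horizontal; a² = 144, b² = 80.
c² = a² - b² = 144 - 80 = 64, so c = 8.
Foci lie on the horizontal axis through the center: (h ± c, k).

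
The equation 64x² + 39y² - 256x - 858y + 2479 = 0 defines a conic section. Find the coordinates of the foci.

(2, 6) and (2, 16)

Group: 64(x² - 4x) + 39(y² - 22y) = -2479
Complete the square: 64(x - 2)² + 39(y - 11)² = -2479 + 256 + 4719 = 2496
Divide through by 2496 to get (x - 2)²/39 + (y - 11)²/64 = 1.
Ellipse, center (2, 11), major axis vertical; a² = 64, b² = 39.
c² = a² - b² = 64 - 39 = 25, so c = 5.
Foci lie on the vertical axis through the center: (h, k ± c).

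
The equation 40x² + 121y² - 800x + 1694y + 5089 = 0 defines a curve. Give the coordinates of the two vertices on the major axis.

(-1, -7) and (21, -7)

Group: 40(x² - 20x) + 121(y² + 14y) = -5089
Completing the square gives 40(x - 10)² + 121(y + 7)² = -5089 + 4000 + 5929 = 4840.
Divide through by 4840 to get (x - 10)²/121 + (y + 7)²/40 = 1.
Ellipse, center (10, -7), major axis horizontal; a² = 121, b² = 40.
a = 11. Vertices at (h ± a, k).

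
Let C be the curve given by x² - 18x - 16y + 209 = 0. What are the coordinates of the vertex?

Only x is squared. Complete the square in x: (x - 9)² = 16(y - 8).
Vertex (9, 8); 4p = 16 so p = 4. Opens up.

(9, 8)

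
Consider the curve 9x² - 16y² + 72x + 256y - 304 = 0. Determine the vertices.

(-4, 2) and (-4, 14)

Group the x- and y-terms: 9(x² + 8x) -16(y² - 16y) = 304
Complete the square in x and y: 9(x + 4)² -16(y - 8)² = 304 + 144 - 1024 = -576
Divide by -576: (y - 8)²/36 - (x + 4)²/64 = 1
Hyperbola, center (-4, 8), transverse axis vertical; a² = 36, b² = 64.
a = 6. Vertices at (h, k ± a).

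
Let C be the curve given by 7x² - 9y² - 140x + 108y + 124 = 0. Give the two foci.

Collect terms: 7(x² - 20x) -9(y² - 12y) = -124
Complete the square in x and y: 7(x - 10)² -9(y - 6)² = -124 + 700 - 324 = 252
Dividing both sides by 252: (x - 10)²/36 - (y - 6)²/28 = 1
Hyperbola, center (10, 6), transverse axis horizontal; a² = 36, b² = 28.
c² = a² + b² = 36 + 28 = 64, so c = 8.
Foci lie on the horizontal axis through the center: (h ± c, k).

(2, 6) and (18, 6)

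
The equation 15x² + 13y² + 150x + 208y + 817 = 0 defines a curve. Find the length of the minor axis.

2√26

Rearranging, 15(x² + 10x) + 13(y² + 16y) = -817.
Complete the square: 15(x + 5)² + 13(y + 8)² = -817 + 375 + 832 = 390
Divide through by 390 to get (x + 5)²/26 + (y + 8)²/30 = 1.
Ellipse, center (-5, -8), major axis vertical; a² = 30, b² = 26.
b² = 26 so b = √26; the minor axis has length 2b = 2√26.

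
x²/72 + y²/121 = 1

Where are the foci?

(0, -7) and (0, 7)

Center (0, 0). The larger denominator 121 sits under the y-term, so the major axis is vertical; a² = 121, b² = 72.
c² = a² - b² = 121 - 72 = 49, so c = 7.
Foci lie on the vertical axis through the center: (h, k ± c).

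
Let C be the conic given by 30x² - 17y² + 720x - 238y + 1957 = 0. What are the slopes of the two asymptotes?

√510/17 and -√510/17

Rearranging, 30(x² + 24x) -17(y² + 14y) = -1957.
30(x + 12)² -17(y + 7)² = -1957 + 4320 - 833 = 1530
Divide by 1530: (x + 12)²/51 - (y + 7)²/90 = 1
Hyperbola, center (-12, -7), transverse axis horizontal; a² = 51, b² = 90.
For a horizontal hyperbola the asymptotes have slope ±b/a.
Here that is ±3√10/√51 = ±√510/17.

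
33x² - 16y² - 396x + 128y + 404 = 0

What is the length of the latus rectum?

33/2

33(x² - 12x) -16(y² - 8y) = -404
Completing the square gives 33(x - 6)² -16(y - 4)² = -404 + 1188 - 256 = 528.
Divide by 528: (x - 6)²/16 - (y - 4)²/33 = 1
Hyperbola, center (6, 4), transverse axis horizontal; a² = 16, b² = 33.
Latus rectum length = 2b²/a = 2·33/4 = 33/2.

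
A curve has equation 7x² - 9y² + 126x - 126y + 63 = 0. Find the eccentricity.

Rearranging, 7(x² + 18x) -9(y² + 14y) = -63.
7(x + 9)² -9(y + 7)² = -63 + 567 - 441 = 63
Divide through by 63 to get (x + 9)²/9 - (y + 7)²/7 = 1.
Hyperbola, center (-9, -7), transverse axis horizontal; a² = 9, b² = 7.
c² = a² + b² = 16, so c = 4.
e = c/a = 4/3.

e = 4/3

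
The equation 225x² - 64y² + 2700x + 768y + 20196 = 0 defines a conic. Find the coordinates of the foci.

(-6, -11) and (-6, 23)

225(x² + 12x) -64(y² - 12y) = -20196
Complete the square in x and y: 225(x + 6)² -64(y - 6)² = -20196 + 8100 - 2304 = -14400
Divide through by -14400 to get (y - 6)²/225 - (x + 6)²/64 = 1.
Hyperbola, center (-6, 6), transverse axis vertical; a² = 225, b² = 64.
c² = a² + b² = 225 + 64 = 289, so c = 17.
Foci lie on the vertical axis through the center: (h, k ± c).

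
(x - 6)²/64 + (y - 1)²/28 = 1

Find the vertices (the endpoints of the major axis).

Center (6, 1). The larger denominator 64 sits under the x-term, so the major axis is horizontal; a² = 64, b² = 28.
a = 8. Vertices at (h ± a, k).

(-2, 1) and (14, 1)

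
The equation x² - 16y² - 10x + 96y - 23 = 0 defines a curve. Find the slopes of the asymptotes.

Group: (x² - 10x) -16(y² - 6y) = 23
Completing the square gives (x - 5)² -16(y - 3)² = 23 + 25 - 144 = -96.
Dividing both sides by -96: (y - 3)²/6 - (x - 5)²/96 = 1
Hyperbola, center (5, 3), transverse axis vertical; a² = 6, b² = 96.
For a vertical hyperbola the asymptotes have slope ±a/b.
Here that is ±√6/4√6 = ±1/4.

1/4 and -1/4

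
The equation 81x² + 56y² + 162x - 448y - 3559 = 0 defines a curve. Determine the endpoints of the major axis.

Group the x- and y-terms: 81(x² + 2x) + 56(y² - 8y) = 3559
Complete the square: 81(x + 1)² + 56(y - 4)² = 3559 + 81 + 896 = 4536
Divide by 4536: (x + 1)²/56 + (y - 4)²/81 = 1
Ellipse, center (-1, 4), major axis vertical; a² = 81, b² = 56.
a = 9. Vertices at (h, k ± a).

(-1, -5) and (-1, 13)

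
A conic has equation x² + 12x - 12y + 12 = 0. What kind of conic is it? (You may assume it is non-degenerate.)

No xy term. Coefficients of x² and y² are A = 1, C = 0.
Exactly one squared variable ⇒ parabola.

parabola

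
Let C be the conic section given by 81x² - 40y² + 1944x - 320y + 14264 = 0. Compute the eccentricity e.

Rearranging, 81(x² + 24x) -40(y² + 8y) = -14264.
81(x + 12)² -40(y + 4)² = -14264 + 11664 - 640 = -3240
Divide through by -3240 to get (y + 4)²/81 - (x + 12)²/40 = 1.
Hyperbola, center (-12, -4), transverse axis vertical; a² = 81, b² = 40.
c² = a² + b² = 121, so c = 11.
e = c/a = 11/9.

e = 11/9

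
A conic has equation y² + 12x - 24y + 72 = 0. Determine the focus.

(3, 12)

Only y is squared. Complete the square in y: (y - 12)² = -12(x - 6).
Vertex (6, 12); 4p = -12 so p = -3. Opens left.
Focus is p units from the vertex along the axis: (h + p, k).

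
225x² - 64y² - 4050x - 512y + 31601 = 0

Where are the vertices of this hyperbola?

Rearranging, 225(x² - 18x) -64(y² + 8y) = -31601.
Complete the square: 225(x - 9)² -64(y + 4)² = -31601 + 18225 - 1024 = -14400
Divide through by -14400 to get (y + 4)²/225 - (x - 9)²/64 = 1.
Hyperbola, center (9, -4), transverse axis vertical; a² = 225, b² = 64.
a = 15. Vertices at (h, k ± a).

(9, -19) and (9, 11)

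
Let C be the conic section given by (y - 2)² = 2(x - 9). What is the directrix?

Vertex (9, 2); 4p = 2 so p = 1/2. Opens right.
Directrix is the vertical line x = h − p = 9 − (1/2) = 17/2.

x = 17/2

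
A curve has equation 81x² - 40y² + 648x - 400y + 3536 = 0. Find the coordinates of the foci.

Rearranging, 81(x² + 8x) -40(y² + 10y) = -3536.
Complete the square: 81(x + 4)² -40(y + 5)² = -3536 + 1296 - 1000 = -3240
Divide through by -3240 to get (y + 5)²/81 - (x + 4)²/40 = 1.
Hyperbola, center (-4, -5), transverse axis vertical; a² = 81, b² = 40.
c² = a² + b² = 81 + 40 = 121, so c = 11.
Foci lie on the vertical axis through the center: (h, k ± c).

(-4, -16) and (-4, 6)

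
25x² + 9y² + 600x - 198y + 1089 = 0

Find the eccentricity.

e = 4/5

25(x² + 24x) + 9(y² - 22y) = -1089
Complete the square in x and y: 25(x + 12)² + 9(y - 11)² = -1089 + 3600 + 1089 = 3600
Divide by 3600: (x + 12)²/144 + (y - 11)²/400 = 1
Ellipse, center (-12, 11), major axis vertical; a² = 400, b² = 144.
c² = a² - b² = 256, so c = 16.
e = c/a = 16/20 = 4/5.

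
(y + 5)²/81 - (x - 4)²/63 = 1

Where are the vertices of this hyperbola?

Center (4, -5). The positive term is the y-term, so the transverse axis is vertical; a² = 81, b² = 63.
a = 9. Vertices at (h, k ± a).

(4, -14) and (4, 4)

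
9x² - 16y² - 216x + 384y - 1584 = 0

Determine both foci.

(2, 12) and (22, 12)

9(x² - 24x) -16(y² - 24y) = 1584
Completing the square gives 9(x - 12)² -16(y - 12)² = 1584 + 1296 - 2304 = 576.
Divide by 576: (x - 12)²/64 - (y - 12)²/36 = 1
Hyperbola, center (12, 12), transverse axis horizontal; a² = 64, b² = 36.
c² = a² + b² = 64 + 36 = 100, so c = 10.
Foci lie on the horizontal axis through the center: (h ± c, k).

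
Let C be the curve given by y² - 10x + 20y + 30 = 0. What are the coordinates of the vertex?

(-7, -10)

Only y is squared. Complete the square in y: (y + 10)² = 10(x + 7).
Vertex (-7, -10); 4p = 10 so p = 5/2. Opens right.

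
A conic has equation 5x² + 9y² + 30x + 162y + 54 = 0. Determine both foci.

(-11, -9) and (5, -9)

Group the x- and y-terms: 5(x² + 6x) + 9(y² + 18y) = -54
Completing the square gives 5(x + 3)² + 9(y + 9)² = -54 + 45 + 729 = 720.
Divide by 720: (x + 3)²/144 + (y + 9)²/80 = 1
Ellipse, center (-3, -9), major axis horizontal; a² = 144, b² = 80.
c² = a² - b² = 144 - 80 = 64, so c = 8.
Foci lie on the horizontal axis through the center: (h ± c, k).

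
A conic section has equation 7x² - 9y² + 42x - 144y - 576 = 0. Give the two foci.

(-7, -8) and (1, -8)

Group: 7(x² + 6x) -9(y² + 16y) = 576
Complete the square: 7(x + 3)² -9(y + 8)² = 576 + 63 - 576 = 63
Divide through by 63 to get (x + 3)²/9 - (y + 8)²/7 = 1.
Hyperbola, center (-3, -8), transverse axis horizontal; a² = 9, b² = 7.
c² = a² + b² = 9 + 7 = 16, so c = 4.
Foci lie on the horizontal axis through the center: (h ± c, k).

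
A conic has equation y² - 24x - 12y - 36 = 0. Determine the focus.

Only y is squared. Complete the square in y: (y - 6)² = 24(x + 3).
Vertex (-3, 6); 4p = 24 so p = 6. Opens right.
Focus is p units from the vertex along the axis: (h + p, k).

(3, 6)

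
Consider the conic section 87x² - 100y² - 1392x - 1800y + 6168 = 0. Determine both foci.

(8, -9 - √187) and (8, -9 + √187)

Group: 87(x² - 16x) -100(y² + 18y) = -6168
Complete the square in x and y: 87(x - 8)² -100(y + 9)² = -6168 + 5568 - 8100 = -8700
Divide through by -8700 to get (y + 9)²/87 - (x - 8)²/100 = 1.
Hyperbola, center (8, -9), transverse axis vertical; a² = 87, b² = 100.
c² = a² + b² = 87 + 100 = 187, so c = √187.
Foci lie on the vertical axis through the center: (h, k ± c).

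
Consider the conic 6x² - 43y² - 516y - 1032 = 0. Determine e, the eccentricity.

Group: 6x² -43(y² + 12y) = 1032
Complete the square: 6x² -43(y + 6)² = 1032 + 0 - 1548 = -516
Dividing both sides by -516: (y + 6)²/12 - x²/86 = 1
Hyperbola, center (0, -6), transverse axis vertical; a² = 12, b² = 86.
c² = a² + b² = 98, so c = 7√2.
e = c/a = 7√2/2√3 = 7√6/6.

e = 7√6/6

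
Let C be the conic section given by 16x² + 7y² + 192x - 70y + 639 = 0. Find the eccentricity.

e = 3/4

Group: 16(x² + 12x) + 7(y² - 10y) = -639
Complete the square: 16(x + 6)² + 7(y - 5)² = -639 + 576 + 175 = 112
Divide by 112: (x + 6)²/7 + (y - 5)²/16 = 1
Ellipse, center (-6, 5), major axis vertical; a² = 16, b² = 7.
c² = a² - b² = 9, so c = 3.
e = c/a = 3/4.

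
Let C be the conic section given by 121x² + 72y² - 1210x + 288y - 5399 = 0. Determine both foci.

Rearranging, 121(x² - 10x) + 72(y² + 4y) = 5399.
Complete the square in x and y: 121(x - 5)² + 72(y + 2)² = 5399 + 3025 + 288 = 8712
Divide through by 8712 to get (x - 5)²/72 + (y + 2)²/121 = 1.
Ellipse, center (5, -2), major axis vertical; a² = 121, b² = 72.
c² = a² - b² = 121 - 72 = 49, so c = 7.
Foci lie on the vertical axis through the center: (h, k ± c).

(5, -9) and (5, 5)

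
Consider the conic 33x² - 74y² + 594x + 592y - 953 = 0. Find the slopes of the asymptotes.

Rearranging, 33(x² + 18x) -74(y² - 8y) = 953.
Completing the square gives 33(x + 9)² -74(y - 4)² = 953 + 2673 - 1184 = 2442.
Divide by 2442: (x + 9)²/74 - (y - 4)²/33 = 1
Hyperbola, center (-9, 4), transverse axis horizontal; a² = 74, b² = 33.
For a horizontal hyperbola the asymptotes have slope ±b/a.
Here that is ±√33/√74 = ±√2442/74.

√2442/74 and -√2442/74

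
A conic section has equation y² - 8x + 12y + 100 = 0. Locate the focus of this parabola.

(10, -6)

Only y is squared. Complete the square in y: (y + 6)² = 8(x - 8).
Vertex (8, -6); 4p = 8 so p = 2. Opens right.
Focus is p units from the vertex along the axis: (h + p, k).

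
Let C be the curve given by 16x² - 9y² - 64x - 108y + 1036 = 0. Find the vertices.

Collect terms: 16(x² - 4x) -9(y² + 12y) = -1036
Complete the square: 16(x - 2)² -9(y + 6)² = -1036 + 64 - 324 = -1296
Dividing both sides by -1296: (y + 6)²/144 - (x - 2)²/81 = 1
Hyperbola, center (2, -6), transverse axis vertical; a² = 144, b² = 81.
a = 12. Vertices at (h, k ± a).

(2, -18) and (2, 6)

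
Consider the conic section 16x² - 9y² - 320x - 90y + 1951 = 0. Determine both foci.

Group: 16(x² - 20x) -9(y² + 10y) = -1951
16(x - 10)² -9(y + 5)² = -1951 + 1600 - 225 = -576
Dividing both sides by -576: (y + 5)²/64 - (x - 10)²/36 = 1
Hyperbola, center (10, -5), transverse axis vertical; a² = 64, b² = 36.
c² = a² + b² = 64 + 36 = 100, so c = 10.
Foci lie on the vertical axis through the center: (h, k ± c).

(10, -15) and (10, 5)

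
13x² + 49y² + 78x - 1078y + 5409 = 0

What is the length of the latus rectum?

Rearranging, 13(x² + 6x) + 49(y² - 22y) = -5409.
Complete the square: 13(x + 3)² + 49(y - 11)² = -5409 + 117 + 5929 = 637
Divide through by 637 to get (x + 3)²/49 + (y - 11)²/13 = 1.
Ellipse, center (-3, 11), major axis horizontal; a² = 49, b² = 13.
Latus rectum length = 2b²/a = 2·13/7 = 26/7.

26/7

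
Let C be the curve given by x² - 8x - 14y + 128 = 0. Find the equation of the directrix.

Only x is squared. Complete the square in x: (x - 4)² = 14(y - 8).
Vertex (4, 8); 4p = 14 so p = 7/2. Opens up.
Directrix is the horizontal line y = k − p = 8 − (7/2) = 9/2.

y = 9/2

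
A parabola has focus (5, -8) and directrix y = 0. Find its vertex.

(5, -4)

The vertex is the midpoint between the focus and the directrix along the axis of symmetry.
Axis is vertical (directrix is horizontal). Vertex y-coordinate = (-8 + 0)/2 = -4; x-coordinate = 5.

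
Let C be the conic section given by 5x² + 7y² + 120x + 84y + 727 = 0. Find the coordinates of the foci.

5(x² + 24x) + 7(y² + 12y) = -727
Complete the square: 5(x + 12)² + 7(y + 6)² = -727 + 720 + 252 = 245
Divide by 245: (x + 12)²/49 + (y + 6)²/35 = 1
Ellipse, center (-12, -6), major axis horizontal; a² = 49, b² = 35.
c² = a² - b² = 49 - 35 = 14, so c = √14.
Foci lie on the horizontal axis through the center: (h ± c, k).

(-12 - √14, -6) and (-12 + √14, -6)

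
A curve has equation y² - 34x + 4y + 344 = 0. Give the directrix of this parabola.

Only y is squared. Complete the square in y: (y + 2)² = 34(x - 10).
Vertex (10, -2); 4p = 34 so p = 17/2. Opens right.
Directrix is the vertical line x = h − p = 10 − (17/2) = 3/2.

x = 3/2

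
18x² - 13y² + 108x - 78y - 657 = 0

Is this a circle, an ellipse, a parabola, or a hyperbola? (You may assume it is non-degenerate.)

hyperbola

No xy term. Coefficients of x² and y² are A = 18, C = -13.
A and C have opposite signs ⇒ hyperbola.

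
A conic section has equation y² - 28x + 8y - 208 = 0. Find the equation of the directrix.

x = -15

Only y is squared. Complete the square in y: (y + 4)² = 28(x + 8).
Vertex (-8, -4); 4p = 28 so p = 7. Opens right.
Directrix is the vertical line x = h − p = -8 − (7) = -15.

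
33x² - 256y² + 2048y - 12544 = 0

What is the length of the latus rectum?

33/8

Collect terms: 33x² -256(y² - 8y) = 12544
Complete the square in x and y: 33x² -256(y - 4)² = 12544 + 0 - 4096 = 8448
Divide through by 8448 to get x²/256 - (y - 4)²/33 = 1.
Hyperbola, center (0, 4), transverse axis horizontal; a² = 256, b² = 33.
Latus rectum length = 2b²/a = 2·33/16 = 33/8.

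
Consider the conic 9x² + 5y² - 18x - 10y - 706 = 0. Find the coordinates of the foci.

Group the x- and y-terms: 9(x² - 2x) + 5(y² - 2y) = 706
Completing the square gives 9(x - 1)² + 5(y - 1)² = 706 + 9 + 5 = 720.
Divide through by 720 to get (x - 1)²/80 + (y - 1)²/144 = 1.
Ellipse, center (1, 1), major axis vertical; a² = 144, b² = 80.
c² = a² - b² = 144 - 80 = 64, so c = 8.
Foci lie on the vertical axis through the center: (h, k ± c).

(1, -7) and (1, 9)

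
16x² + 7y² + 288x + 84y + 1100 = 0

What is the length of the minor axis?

4√7

Rearranging, 16(x² + 18x) + 7(y² + 12y) = -1100.
16(x + 9)² + 7(y + 6)² = -1100 + 1296 + 252 = 448
Divide by 448: (x + 9)²/28 + (y + 6)²/64 = 1
Ellipse, center (-9, -6), major axis vertical; a² = 64, b² = 28.
b² = 28 so b = 2√7; the minor axis has length 2b = 4√7.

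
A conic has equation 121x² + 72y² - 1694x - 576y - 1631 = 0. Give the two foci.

(7, -3) and (7, 11)

Group the x- and y-terms: 121(x² - 14x) + 72(y² - 8y) = 1631
Complete the square: 121(x - 7)² + 72(y - 4)² = 1631 + 5929 + 1152 = 8712
Divide through by 8712 to get (x - 7)²/72 + (y - 4)²/121 = 1.
Ellipse, center (7, 4), major axis vertical; a² = 121, b² = 72.
c² = a² - b² = 121 - 72 = 49, so c = 7.
Foci lie on the vertical axis through the center: (h, k ± c).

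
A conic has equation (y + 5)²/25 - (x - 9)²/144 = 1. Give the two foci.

Center (9, -5). The positive term is the y-term, so the transverse axis is vertical; a² = 25, b² = 144.
c² = a² + b² = 25 + 144 = 169, so c = 13.
Foci lie on the vertical axis through the center: (h, k ± c).

(9, -18) and (9, 8)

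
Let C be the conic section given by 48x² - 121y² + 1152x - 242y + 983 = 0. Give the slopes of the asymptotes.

4√3/11 and -4√3/11

Rearranging, 48(x² + 24x) -121(y² + 2y) = -983.
Completing the square gives 48(x + 12)² -121(y + 1)² = -983 + 6912 - 121 = 5808.
Dividing both sides by 5808: (x + 12)²/121 - (y + 1)²/48 = 1
Hyperbola, center (-12, -1), transverse axis horizontal; a² = 121, b² = 48.
For a horizontal hyperbola the asymptotes have slope ±b/a.
Here that is ±4√3/11.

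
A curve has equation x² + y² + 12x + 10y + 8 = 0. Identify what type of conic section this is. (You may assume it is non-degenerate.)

circle

No xy term. Coefficients of x² and y² are A = 1, C = 1.
A = C (same sign) ⇒ circle.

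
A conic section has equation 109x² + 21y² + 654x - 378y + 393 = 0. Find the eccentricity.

Collect terms: 109(x² + 6x) + 21(y² - 18y) = -393
Complete the square: 109(x + 3)² + 21(y - 9)² = -393 + 981 + 1701 = 2289
Divide through by 2289 to get (x + 3)²/21 + (y - 9)²/109 = 1.
Ellipse, center (-3, 9), major axis vertical; a² = 109, b² = 21.
c² = a² - b² = 88, so c = 2√22.
e = c/a = 2√22/√109 = 2√2398/109.

e = 2√2398/109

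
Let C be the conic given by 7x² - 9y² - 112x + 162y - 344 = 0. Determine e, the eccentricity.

e = 4/3

7(x² - 16x) -9(y² - 18y) = 344
Complete the square: 7(x - 8)² -9(y - 9)² = 344 + 448 - 729 = 63
Divide through by 63 to get (x - 8)²/9 - (y - 9)²/7 = 1.
Hyperbola, center (8, 9), transverse axis horizontal; a² = 9, b² = 7.
c² = a² + b² = 16, so c = 4.
e = c/a = 4/3.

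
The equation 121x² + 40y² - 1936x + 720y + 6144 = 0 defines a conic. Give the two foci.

Collect terms: 121(x² - 16x) + 40(y² + 18y) = -6144
Completing the square gives 121(x - 8)² + 40(y + 9)² = -6144 + 7744 + 3240 = 4840.
Divide by 4840: (x - 8)²/40 + (y + 9)²/121 = 1
Ellipse, center (8, -9), major axis vertical; a² = 121, b² = 40.
c² = a² - b² = 121 - 40 = 81, so c = 9.
Foci lie on the vertical axis through the center: (h, k ± c).

(8, -18) and (8, 0)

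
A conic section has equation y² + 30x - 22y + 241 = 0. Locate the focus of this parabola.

Only y is squared. Complete the square in y: (y - 11)² = -30(x + 4).
Vertex (-4, 11); 4p = -30 so p = -15/2. Opens left.
Focus is p units from the vertex along the axis: (h + p, k).

(-23/2, 11)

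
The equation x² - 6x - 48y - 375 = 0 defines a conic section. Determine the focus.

Only x is squared. Complete the square in x: (x - 3)² = 48(y + 8).
Vertex (3, -8); 4p = 48 so p = 12. Opens up.
Focus is p units from the vertex along the axis: (h, k + p).

(3, 4)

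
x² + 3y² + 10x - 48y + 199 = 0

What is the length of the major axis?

(x² + 10x) + 3(y² - 16y) = -199
(x + 5)² + 3(y - 8)² = -199 + 25 + 192 = 18
Divide through by 18 to get (x + 5)²/18 + (y - 8)²/6 = 1.
Ellipse, center (-5, 8), major axis horizontal; a² = 18, b² = 6.
a² = 18 so a = 3√2; the major axis has length 2a = 6√2.

6√2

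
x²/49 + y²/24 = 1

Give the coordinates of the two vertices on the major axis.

Center (0, 0). The larger denominator 49 sits under the x-term, so the major axis is horizontal; a² = 49, b² = 24.
a = 7. Vertices at (h ± a, k).

(-7, 0) and (7, 0)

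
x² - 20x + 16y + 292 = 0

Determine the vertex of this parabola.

Only x is squared. Complete the square in x: (x - 10)² = -16(y + 12).
Vertex (10, -12); 4p = -16 so p = -4. Opens down.

(10, -12)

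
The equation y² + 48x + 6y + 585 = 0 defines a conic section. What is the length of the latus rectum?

48

Only y is squared. Complete the square in y: (y + 3)² = -48(x + 12).
Vertex (-12, -3); 4p = -48 so p = -12. Opens left.
Latus rectum length = |4p| = 48.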